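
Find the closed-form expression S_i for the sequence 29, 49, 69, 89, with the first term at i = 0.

Check differences: 49 - 29 = 20
69 - 49 = 20
Common difference d = 20.
First term a = 29.
Formula: S_i = 29 + 20*i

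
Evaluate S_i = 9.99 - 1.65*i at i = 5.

S_5 = 9.99 + -1.65*5 = 9.99 + -8.25 = 1.74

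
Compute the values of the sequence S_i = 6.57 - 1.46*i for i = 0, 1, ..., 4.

This is an arithmetic sequence.
i=0: S_0 = 6.57 + -1.46*0 = 6.57
i=1: S_1 = 6.57 + -1.46*1 = 5.11
i=2: S_2 = 6.57 + -1.46*2 = 3.65
i=3: S_3 = 6.57 + -1.46*3 = 2.19
i=4: S_4 = 6.57 + -1.46*4 = 0.73
The first 5 terms are: [6.57, 5.11, 3.65, 2.19, 0.73]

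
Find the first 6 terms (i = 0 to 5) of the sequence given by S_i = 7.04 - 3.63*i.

This is an arithmetic sequence.
i=0: S_0 = 7.04 + -3.63*0 = 7.04
i=1: S_1 = 7.04 + -3.63*1 = 3.41
i=2: S_2 = 7.04 + -3.63*2 = -0.22
i=3: S_3 = 7.04 + -3.63*3 = -3.85
i=4: S_4 = 7.04 + -3.63*4 = -7.48
i=5: S_5 = 7.04 + -3.63*5 = -11.11
The first 6 terms are: [7.04, 3.41, -0.22, -3.85, -7.48, -11.11]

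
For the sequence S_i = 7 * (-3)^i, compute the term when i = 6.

S_6 = 7 * (-3)^6 = 7 * 729 = 5103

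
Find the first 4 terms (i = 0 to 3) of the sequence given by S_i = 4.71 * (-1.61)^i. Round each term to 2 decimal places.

This is a geometric sequence.
i=0: S_0 = 4.71 * (-1.61)^0 = 4.71
i=1: S_1 = 4.71 * (-1.61)^1 ≈ -7.58
i=2: S_2 = 4.71 * (-1.61)^2 ≈ 12.21
i=3: S_3 = 4.71 * (-1.61)^3 ≈ -19.66
The first 4 terms are: [4.71, -7.58, 12.21, -19.66]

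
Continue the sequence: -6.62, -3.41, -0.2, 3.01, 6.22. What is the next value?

Differences: -3.41 - -6.62 = 3.21
This is an arithmetic sequence with common difference d = 3.21.
Next term = 6.22 + 3.21 = 9.43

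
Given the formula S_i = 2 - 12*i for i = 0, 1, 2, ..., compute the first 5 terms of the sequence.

This is an arithmetic sequence.
i=0: S_0 = 2 + -12*0 = 2
i=1: S_1 = 2 + -12*1 = -10
i=2: S_2 = 2 + -12*2 = -22
i=3: S_3 = 2 + -12*3 = -34
i=4: S_4 = 2 + -12*4 = -46
The first 5 terms are: [2, -10, -22, -34, -46]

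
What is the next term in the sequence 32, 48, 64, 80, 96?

Differences: 48 - 32 = 16
This is an arithmetic sequence with common difference d = 16.
Next term = 96 + 16 = 112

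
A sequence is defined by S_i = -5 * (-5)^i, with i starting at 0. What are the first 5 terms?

This is a geometric sequence.
i=0: S_0 = -5 * (-5)^0 = -5
i=1: S_1 = -5 * (-5)^1 = 25
i=2: S_2 = -5 * (-5)^2 = -125
i=3: S_3 = -5 * (-5)^3 = 625
i=4: S_4 = -5 * (-5)^4 = -3125
The first 5 terms are: [-5, 25, -125, 625, -3125]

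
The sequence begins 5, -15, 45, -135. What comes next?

Ratios: -15 / 5 = -3.0
This is a geometric sequence with common ratio r = -3.
Next term = -135 * -3 = 405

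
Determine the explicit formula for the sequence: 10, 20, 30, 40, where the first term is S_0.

Check differences: 20 - 10 = 10
30 - 20 = 10
Common difference d = 10.
First term a = 10.
Formula: S_i = 10 + 10*i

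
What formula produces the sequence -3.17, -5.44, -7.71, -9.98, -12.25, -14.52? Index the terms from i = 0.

Check differences: -5.44 - -3.17 = -2.27
-7.71 - -5.44 = -2.27
Common difference d = -2.27.
First term a = -3.17.
Formula: S_i = -3.17 - 2.27*i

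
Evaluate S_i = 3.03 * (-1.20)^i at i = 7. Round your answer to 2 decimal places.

S_7 = 3.03 * (-1.2)^7 ≈ 3.03 * -3.5832 ≈ -10.86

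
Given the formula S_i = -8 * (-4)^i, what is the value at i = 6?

S_6 = -8 * (-4)^6 = -8 * 4096 = -32768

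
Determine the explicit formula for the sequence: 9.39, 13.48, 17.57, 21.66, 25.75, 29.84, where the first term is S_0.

Check differences: 13.48 - 9.39 = 4.09
17.57 - 13.48 = 4.09
Common difference d = 4.09.
First term a = 9.39.
Formula: S_i = 9.39 + 4.09*i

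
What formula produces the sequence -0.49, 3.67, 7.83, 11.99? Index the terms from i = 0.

Check differences: 3.67 - -0.49 = 4.16
7.83 - 3.67 = 4.16
Common difference d = 4.16.
First term a = -0.49.
Formula: S_i = -0.49 + 4.16*i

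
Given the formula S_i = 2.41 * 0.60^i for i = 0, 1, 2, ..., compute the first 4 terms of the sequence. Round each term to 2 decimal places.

This is a geometric sequence.
i=0: S_0 = 2.41 * 0.6^0 = 2.41
i=1: S_1 = 2.41 * 0.6^1 ≈ 1.45
i=2: S_2 = 2.41 * 0.6^2 ≈ 0.87
i=3: S_3 = 2.41 * 0.6^3 ≈ 0.52
The first 4 terms are: [2.41, 1.45, 0.87, 0.52]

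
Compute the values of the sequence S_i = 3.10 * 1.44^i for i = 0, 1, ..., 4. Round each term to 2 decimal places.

This is a geometric sequence.
i=0: S_0 = 3.1 * 1.44^0 = 3.1
i=1: S_1 = 3.1 * 1.44^1 ≈ 4.46
i=2: S_2 = 3.1 * 1.44^2 ≈ 6.43
i=3: S_3 = 3.1 * 1.44^3 ≈ 9.26
i=4: S_4 = 3.1 * 1.44^4 ≈ 13.33
The first 5 terms are: [3.1, 4.46, 6.43, 9.26, 13.33]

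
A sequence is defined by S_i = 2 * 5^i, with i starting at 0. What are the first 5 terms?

This is a geometric sequence.
i=0: S_0 = 2 * 5^0 = 2
i=1: S_1 = 2 * 5^1 = 10
i=2: S_2 = 2 * 5^2 = 50
i=3: S_3 = 2 * 5^3 = 250
i=4: S_4 = 2 * 5^4 = 1250
The first 5 terms are: [2, 10, 50, 250, 1250]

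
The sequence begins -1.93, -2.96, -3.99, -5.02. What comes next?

Differences: -2.96 - -1.93 = -1.03
This is an arithmetic sequence with common difference d = -1.03.
Next term = -5.02 + -1.03 = -6.05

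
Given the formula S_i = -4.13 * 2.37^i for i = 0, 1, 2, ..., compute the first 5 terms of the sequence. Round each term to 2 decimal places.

This is a geometric sequence.
i=0: S_0 = -4.13 * 2.37^0 = -4.13
i=1: S_1 = -4.13 * 2.37^1 ≈ -9.79
i=2: S_2 = -4.13 * 2.37^2 ≈ -23.2
i=3: S_3 = -4.13 * 2.37^3 ≈ -54.98
i=4: S_4 = -4.13 * 2.37^4 ≈ -130.3
The first 5 terms are: [-4.13, -9.79, -23.2, -54.98, -130.3]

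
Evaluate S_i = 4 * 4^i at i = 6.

S_6 = 4 * 4^6 = 4 * 4096 = 16384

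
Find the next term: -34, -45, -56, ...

Differences: -45 - -34 = -11
This is an arithmetic sequence with common difference d = -11.
Next term = -56 + -11 = -67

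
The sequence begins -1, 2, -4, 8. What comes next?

Ratios: 2 / -1 = -2.0
This is a geometric sequence with common ratio r = -2.
Next term = 8 * -2 = -16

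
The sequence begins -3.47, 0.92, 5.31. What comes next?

Differences: 0.92 - -3.47 = 4.39
This is an arithmetic sequence with common difference d = 4.39.
Next term = 5.31 + 4.39 = 9.7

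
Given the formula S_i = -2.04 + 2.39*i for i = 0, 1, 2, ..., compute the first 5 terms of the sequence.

This is an arithmetic sequence.
i=0: S_0 = -2.04 + 2.39*0 = -2.04
i=1: S_1 = -2.04 + 2.39*1 = 0.35
i=2: S_2 = -2.04 + 2.39*2 = 2.74
i=3: S_3 = -2.04 + 2.39*3 = 5.13
i=4: S_4 = -2.04 + 2.39*4 = 7.52
The first 5 terms are: [-2.04, 0.35, 2.74, 5.13, 7.52]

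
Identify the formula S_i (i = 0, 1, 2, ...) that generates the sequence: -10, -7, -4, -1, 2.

Check differences: -7 - -10 = 3
-4 - -7 = 3
Common difference d = 3.
First term a = -10.
Formula: S_i = -10 + 3*i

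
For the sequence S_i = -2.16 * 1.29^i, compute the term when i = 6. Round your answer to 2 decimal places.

S_6 = -2.16 * 1.29^6 ≈ -2.16 * 4.6083 ≈ -9.95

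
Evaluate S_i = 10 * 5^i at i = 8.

S_8 = 10 * 5^8 = 10 * 390625 = 3906250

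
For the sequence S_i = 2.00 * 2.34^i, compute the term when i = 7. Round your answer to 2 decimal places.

S_7 = 2.0 * 2.34^7 ≈ 2.0 * 384.159 ≈ 768.32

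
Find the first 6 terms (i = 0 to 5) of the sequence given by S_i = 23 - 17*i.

This is an arithmetic sequence.
i=0: S_0 = 23 + -17*0 = 23
i=1: S_1 = 23 + -17*1 = 6
i=2: S_2 = 23 + -17*2 = -11
i=3: S_3 = 23 + -17*3 = -28
i=4: S_4 = 23 + -17*4 = -45
i=5: S_5 = 23 + -17*5 = -62
The first 6 terms are: [23, 6, -11, -28, -45, -62]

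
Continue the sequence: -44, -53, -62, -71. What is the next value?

Differences: -53 - -44 = -9
This is an arithmetic sequence with common difference d = -9.
Next term = -71 + -9 = -80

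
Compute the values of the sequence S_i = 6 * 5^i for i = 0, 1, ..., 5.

This is a geometric sequence.
i=0: S_0 = 6 * 5^0 = 6
i=1: S_1 = 6 * 5^1 = 30
i=2: S_2 = 6 * 5^2 = 150
i=3: S_3 = 6 * 5^3 = 750
i=4: S_4 = 6 * 5^4 = 3750
i=5: S_5 = 6 * 5^5 = 18750
The first 6 terms are: [6, 30, 150, 750, 3750, 18750]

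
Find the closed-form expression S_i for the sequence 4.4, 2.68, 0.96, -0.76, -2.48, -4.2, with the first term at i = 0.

Check differences: 2.68 - 4.4 = -1.72
0.96 - 2.68 = -1.72
Common difference d = -1.72.
First term a = 4.4.
Formula: S_i = 4.40 - 1.72*i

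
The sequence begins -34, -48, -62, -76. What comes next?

Differences: -48 - -34 = -14
This is an arithmetic sequence with common difference d = -14.
Next term = -76 + -14 = -90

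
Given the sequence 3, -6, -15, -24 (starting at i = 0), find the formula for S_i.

Check differences: -6 - 3 = -9
-15 - -6 = -9
Common difference d = -9.
First term a = 3.
Formula: S_i = 3 - 9*i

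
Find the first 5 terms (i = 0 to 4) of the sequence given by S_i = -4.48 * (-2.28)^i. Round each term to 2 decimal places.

This is a geometric sequence.
i=0: S_0 = -4.48 * (-2.28)^0 = -4.48
i=1: S_1 = -4.48 * (-2.28)^1 ≈ 10.21
i=2: S_2 = -4.48 * (-2.28)^2 ≈ -23.29
i=3: S_3 = -4.48 * (-2.28)^3 ≈ 53.1
i=4: S_4 = -4.48 * (-2.28)^4 ≈ -121.06
The first 5 terms are: [-4.48, 10.21, -23.29, 53.1, -121.06]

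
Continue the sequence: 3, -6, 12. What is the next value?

Ratios: -6 / 3 = -2.0
This is a geometric sequence with common ratio r = -2.
Next term = 12 * -2 = -24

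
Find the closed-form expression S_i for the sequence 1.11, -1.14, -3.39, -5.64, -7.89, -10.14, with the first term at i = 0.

Check differences: -1.14 - 1.11 = -2.25
-3.39 - -1.14 = -2.25
Common difference d = -2.25.
First term a = 1.11.
Formula: S_i = 1.11 - 2.25*i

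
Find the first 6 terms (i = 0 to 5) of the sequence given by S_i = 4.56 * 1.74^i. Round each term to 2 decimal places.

This is a geometric sequence.
i=0: S_0 = 4.56 * 1.74^0 = 4.56
i=1: S_1 = 4.56 * 1.74^1 ≈ 7.93
i=2: S_2 = 4.56 * 1.74^2 ≈ 13.81
i=3: S_3 = 4.56 * 1.74^3 ≈ 24.02
i=4: S_4 = 4.56 * 1.74^4 ≈ 41.8
i=5: S_5 = 4.56 * 1.74^5 ≈ 72.73
The first 6 terms are: [4.56, 7.93, 13.81, 24.02, 41.8, 72.73]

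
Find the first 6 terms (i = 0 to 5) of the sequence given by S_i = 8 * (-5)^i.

This is a geometric sequence.
i=0: S_0 = 8 * (-5)^0 = 8
i=1: S_1 = 8 * (-5)^1 = -40
i=2: S_2 = 8 * (-5)^2 = 200
i=3: S_3 = 8 * (-5)^3 = -1000
i=4: S_4 = 8 * (-5)^4 = 5000
i=5: S_5 = 8 * (-5)^5 = -25000
The first 6 terms are: [8, -40, 200, -1000, 5000, -25000]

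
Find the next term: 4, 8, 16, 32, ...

Ratios: 8 / 4 = 2.0
This is a geometric sequence with common ratio r = 2.
Next term = 32 * 2 = 64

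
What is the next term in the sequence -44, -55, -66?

Differences: -55 - -44 = -11
This is an arithmetic sequence with common difference d = -11.
Next term = -66 + -11 = -77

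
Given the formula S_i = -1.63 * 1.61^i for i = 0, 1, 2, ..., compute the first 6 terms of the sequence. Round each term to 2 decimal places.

This is a geometric sequence.
i=0: S_0 = -1.63 * 1.61^0 = -1.63
i=1: S_1 = -1.63 * 1.61^1 ≈ -2.62
i=2: S_2 = -1.63 * 1.61^2 ≈ -4.23
i=3: S_3 = -1.63 * 1.61^3 ≈ -6.8
i=4: S_4 = -1.63 * 1.61^4 ≈ -10.95
i=5: S_5 = -1.63 * 1.61^5 ≈ -17.63
The first 6 terms are: [-1.63, -2.62, -4.23, -6.8, -10.95, -17.63]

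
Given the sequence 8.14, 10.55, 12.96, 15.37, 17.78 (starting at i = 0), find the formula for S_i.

Check differences: 10.55 - 8.14 = 2.41
12.96 - 10.55 = 2.41
Common difference d = 2.41.
First term a = 8.14.
Formula: S_i = 8.14 + 2.41*i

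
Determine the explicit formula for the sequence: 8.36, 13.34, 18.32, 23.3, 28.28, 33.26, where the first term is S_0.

Check differences: 13.34 - 8.36 = 4.98
18.32 - 13.34 = 4.98
Common difference d = 4.98.
First term a = 8.36.
Formula: S_i = 8.36 + 4.98*i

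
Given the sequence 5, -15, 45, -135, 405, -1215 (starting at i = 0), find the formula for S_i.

Check ratios: -15 / 5 = -3.0
Common ratio r = -3.
First term a = 5.
Formula: S_i = 5 * (-3)^i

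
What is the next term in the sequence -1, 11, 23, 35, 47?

Differences: 11 - -1 = 12
This is an arithmetic sequence with common difference d = 12.
Next term = 47 + 12 = 59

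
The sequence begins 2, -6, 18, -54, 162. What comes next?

Ratios: -6 / 2 = -3.0
This is a geometric sequence with common ratio r = -3.
Next term = 162 * -3 = -486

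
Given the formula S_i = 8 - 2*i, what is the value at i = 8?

S_8 = 8 + -2*8 = 8 + -16 = -8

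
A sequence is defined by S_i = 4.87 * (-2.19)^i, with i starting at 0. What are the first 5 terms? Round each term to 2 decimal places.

This is a geometric sequence.
i=0: S_0 = 4.87 * (-2.19)^0 = 4.87
i=1: S_1 = 4.87 * (-2.19)^1 ≈ -10.67
i=2: S_2 = 4.87 * (-2.19)^2 ≈ 23.36
i=3: S_3 = 4.87 * (-2.19)^3 ≈ -51.15
i=4: S_4 = 4.87 * (-2.19)^4 ≈ 112.02
The first 5 terms are: [4.87, -10.67, 23.36, -51.15, 112.02]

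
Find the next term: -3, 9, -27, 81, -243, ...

Ratios: 9 / -3 = -3.0
This is a geometric sequence with common ratio r = -3.
Next term = -243 * -3 = 729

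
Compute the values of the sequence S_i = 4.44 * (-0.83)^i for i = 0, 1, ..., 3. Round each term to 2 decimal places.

This is a geometric sequence.
i=0: S_0 = 4.44 * (-0.83)^0 = 4.44
i=1: S_1 = 4.44 * (-0.83)^1 ≈ -3.69
i=2: S_2 = 4.44 * (-0.83)^2 ≈ 3.06
i=3: S_3 = 4.44 * (-0.83)^3 ≈ -2.54
The first 4 terms are: [4.44, -3.69, 3.06, -2.54]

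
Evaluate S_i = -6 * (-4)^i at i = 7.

S_7 = -6 * (-4)^7 = -6 * -16384 = 98304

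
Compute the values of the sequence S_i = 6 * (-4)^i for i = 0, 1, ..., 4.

This is a geometric sequence.
i=0: S_0 = 6 * (-4)^0 = 6
i=1: S_1 = 6 * (-4)^1 = -24
i=2: S_2 = 6 * (-4)^2 = 96
i=3: S_3 = 6 * (-4)^3 = -384
i=4: S_4 = 6 * (-4)^4 = 1536
The first 5 terms are: [6, -24, 96, -384, 1536]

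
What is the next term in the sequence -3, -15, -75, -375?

Ratios: -15 / -3 = 5.0
This is a geometric sequence with common ratio r = 5.
Next term = -375 * 5 = -1875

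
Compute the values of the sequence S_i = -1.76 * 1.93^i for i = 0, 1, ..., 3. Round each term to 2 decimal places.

This is a geometric sequence.
i=0: S_0 = -1.76 * 1.93^0 = -1.76
i=1: S_1 = -1.76 * 1.93^1 ≈ -3.4
i=2: S_2 = -1.76 * 1.93^2 ≈ -6.56
i=3: S_3 = -1.76 * 1.93^3 ≈ -12.65
The first 4 terms are: [-1.76, -3.4, -6.56, -12.65]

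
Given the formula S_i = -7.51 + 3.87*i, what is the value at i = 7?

S_7 = -7.51 + 3.87*7 = -7.51 + 27.09 = 19.58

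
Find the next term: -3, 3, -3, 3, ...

Ratios: 3 / -3 = -1.0
This is a geometric sequence with common ratio r = -1.
Next term = 3 * -1 = -3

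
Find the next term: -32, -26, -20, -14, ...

Differences: -26 - -32 = 6
This is an arithmetic sequence with common difference d = 6.
Next term = -14 + 6 = -8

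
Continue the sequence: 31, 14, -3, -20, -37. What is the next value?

Differences: 14 - 31 = -17
This is an arithmetic sequence with common difference d = -17.
Next term = -37 + -17 = -54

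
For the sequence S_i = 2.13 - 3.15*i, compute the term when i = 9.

S_9 = 2.13 + -3.15*9 = 2.13 + -28.35 = -26.22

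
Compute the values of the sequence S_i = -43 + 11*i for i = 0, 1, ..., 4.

This is an arithmetic sequence.
i=0: S_0 = -43 + 11*0 = -43
i=1: S_1 = -43 + 11*1 = -32
i=2: S_2 = -43 + 11*2 = -21
i=3: S_3 = -43 + 11*3 = -10
i=4: S_4 = -43 + 11*4 = 1
The first 5 terms are: [-43, -32, -21, -10, 1]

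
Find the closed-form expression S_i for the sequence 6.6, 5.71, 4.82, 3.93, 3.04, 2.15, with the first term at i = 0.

Check differences: 5.71 - 6.6 = -0.89
4.82 - 5.71 = -0.89
Common difference d = -0.89.
First term a = 6.6.
Formula: S_i = 6.60 - 0.89*i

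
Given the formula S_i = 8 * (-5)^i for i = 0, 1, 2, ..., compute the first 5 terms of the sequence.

This is a geometric sequence.
i=0: S_0 = 8 * (-5)^0 = 8
i=1: S_1 = 8 * (-5)^1 = -40
i=2: S_2 = 8 * (-5)^2 = 200
i=3: S_3 = 8 * (-5)^3 = -1000
i=4: S_4 = 8 * (-5)^4 = 5000
The first 5 terms are: [8, -40, 200, -1000, 5000]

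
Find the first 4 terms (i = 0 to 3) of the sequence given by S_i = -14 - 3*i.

This is an arithmetic sequence.
i=0: S_0 = -14 + -3*0 = -14
i=1: S_1 = -14 + -3*1 = -17
i=2: S_2 = -14 + -3*2 = -20
i=3: S_3 = -14 + -3*3 = -23
The first 4 terms are: [-14, -17, -20, -23]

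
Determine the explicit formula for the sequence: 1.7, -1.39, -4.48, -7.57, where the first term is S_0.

Check differences: -1.39 - 1.7 = -3.09
-4.48 - -1.39 = -3.09
Common difference d = -3.09.
First term a = 1.7.
Formula: S_i = 1.70 - 3.09*i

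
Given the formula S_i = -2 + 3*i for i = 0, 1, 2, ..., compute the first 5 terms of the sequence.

This is an arithmetic sequence.
i=0: S_0 = -2 + 3*0 = -2
i=1: S_1 = -2 + 3*1 = 1
i=2: S_2 = -2 + 3*2 = 4
i=3: S_3 = -2 + 3*3 = 7
i=4: S_4 = -2 + 3*4 = 10
The first 5 terms are: [-2, 1, 4, 7, 10]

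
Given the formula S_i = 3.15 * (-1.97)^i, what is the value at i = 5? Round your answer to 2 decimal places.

S_5 = 3.15 * (-1.97)^5 ≈ 3.15 * -29.6709 ≈ -93.46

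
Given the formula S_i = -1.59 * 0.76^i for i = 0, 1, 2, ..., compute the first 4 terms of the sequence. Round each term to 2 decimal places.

This is a geometric sequence.
i=0: S_0 = -1.59 * 0.76^0 = -1.59
i=1: S_1 = -1.59 * 0.76^1 ≈ -1.21
i=2: S_2 = -1.59 * 0.76^2 ≈ -0.92
i=3: S_3 = -1.59 * 0.76^3 ≈ -0.7
The first 4 terms are: [-1.59, -1.21, -0.92, -0.7]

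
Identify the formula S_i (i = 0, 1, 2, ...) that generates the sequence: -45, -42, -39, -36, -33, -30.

Check differences: -42 - -45 = 3
-39 - -42 = 3
Common difference d = 3.
First term a = -45.
Formula: S_i = -45 + 3*i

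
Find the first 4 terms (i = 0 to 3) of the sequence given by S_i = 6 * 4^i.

This is a geometric sequence.
i=0: S_0 = 6 * 4^0 = 6
i=1: S_1 = 6 * 4^1 = 24
i=2: S_2 = 6 * 4^2 = 96
i=3: S_3 = 6 * 4^3 = 384
The first 4 terms are: [6, 24, 96, 384]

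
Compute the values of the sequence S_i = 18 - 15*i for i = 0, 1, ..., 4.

This is an arithmetic sequence.
i=0: S_0 = 18 + -15*0 = 18
i=1: S_1 = 18 + -15*1 = 3
i=2: S_2 = 18 + -15*2 = -12
i=3: S_3 = 18 + -15*3 = -27
i=4: S_4 = 18 + -15*4 = -42
The first 5 terms are: [18, 3, -12, -27, -42]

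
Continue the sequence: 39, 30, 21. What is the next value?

Differences: 30 - 39 = -9
This is an arithmetic sequence with common difference d = -9.
Next term = 21 + -9 = 12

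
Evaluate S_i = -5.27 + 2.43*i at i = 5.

S_5 = -5.27 + 2.43*5 = -5.27 + 12.15 = 6.88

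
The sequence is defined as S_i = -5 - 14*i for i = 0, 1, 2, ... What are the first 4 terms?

This is an arithmetic sequence.
i=0: S_0 = -5 + -14*0 = -5
i=1: S_1 = -5 + -14*1 = -19
i=2: S_2 = -5 + -14*2 = -33
i=3: S_3 = -5 + -14*3 = -47
The first 4 terms are: [-5, -19, -33, -47]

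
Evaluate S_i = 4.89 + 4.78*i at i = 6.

S_6 = 4.89 + 4.78*6 = 4.89 + 28.68 = 33.57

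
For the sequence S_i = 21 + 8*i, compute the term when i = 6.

S_6 = 21 + 8*6 = 21 + 48 = 69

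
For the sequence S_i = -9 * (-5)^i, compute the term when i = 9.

S_9 = -9 * (-5)^9 = -9 * -1953125 = 17578125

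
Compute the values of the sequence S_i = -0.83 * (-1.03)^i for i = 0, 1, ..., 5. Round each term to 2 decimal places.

This is a geometric sequence.
i=0: S_0 = -0.83 * (-1.03)^0 = -0.83
i=1: S_1 = -0.83 * (-1.03)^1 ≈ 0.85
i=2: S_2 = -0.83 * (-1.03)^2 ≈ -0.88
i=3: S_3 = -0.83 * (-1.03)^3 ≈ 0.91
i=4: S_4 = -0.83 * (-1.03)^4 ≈ -0.93
i=5: S_5 = -0.83 * (-1.03)^5 ≈ 0.96
The first 6 terms are: [-0.83, 0.85, -0.88, 0.91, -0.93, 0.96]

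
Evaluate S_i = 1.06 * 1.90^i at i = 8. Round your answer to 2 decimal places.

S_8 = 1.06 * 1.9^8 ≈ 1.06 * 169.8356 ≈ 180.03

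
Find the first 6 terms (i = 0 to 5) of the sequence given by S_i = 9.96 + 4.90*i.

This is an arithmetic sequence.
i=0: S_0 = 9.96 + 4.9*0 = 9.96
i=1: S_1 = 9.96 + 4.9*1 = 14.86
i=2: S_2 = 9.96 + 4.9*2 = 19.76
i=3: S_3 = 9.96 + 4.9*3 = 24.66
i=4: S_4 = 9.96 + 4.9*4 = 29.56
i=5: S_5 = 9.96 + 4.9*5 = 34.46
The first 6 terms are: [9.96, 14.86, 19.76, 24.66, 29.56, 34.46]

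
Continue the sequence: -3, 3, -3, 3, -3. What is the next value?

Ratios: 3 / -3 = -1.0
This is a geometric sequence with common ratio r = -1.
Next term = -3 * -1 = 3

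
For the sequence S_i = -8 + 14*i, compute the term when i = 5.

S_5 = -8 + 14*5 = -8 + 70 = 62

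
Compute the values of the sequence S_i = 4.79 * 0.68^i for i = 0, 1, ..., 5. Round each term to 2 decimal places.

This is a geometric sequence.
i=0: S_0 = 4.79 * 0.68^0 = 4.79
i=1: S_1 = 4.79 * 0.68^1 ≈ 3.26
i=2: S_2 = 4.79 * 0.68^2 ≈ 2.21
i=3: S_3 = 4.79 * 0.68^3 ≈ 1.51
i=4: S_4 = 4.79 * 0.68^4 ≈ 1.02
i=5: S_5 = 4.79 * 0.68^5 ≈ 0.7
The first 6 terms are: [4.79, 3.26, 2.21, 1.51, 1.02, 0.7]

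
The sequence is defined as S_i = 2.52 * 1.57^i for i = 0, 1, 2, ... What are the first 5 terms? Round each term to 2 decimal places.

This is a geometric sequence.
i=0: S_0 = 2.52 * 1.57^0 = 2.52
i=1: S_1 = 2.52 * 1.57^1 ≈ 3.96
i=2: S_2 = 2.52 * 1.57^2 ≈ 6.21
i=3: S_3 = 2.52 * 1.57^3 ≈ 9.75
i=4: S_4 = 2.52 * 1.57^4 ≈ 15.31
The first 5 terms are: [2.52, 3.96, 6.21, 9.75, 15.31]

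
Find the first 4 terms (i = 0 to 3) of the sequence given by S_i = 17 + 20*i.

This is an arithmetic sequence.
i=0: S_0 = 17 + 20*0 = 17
i=1: S_1 = 17 + 20*1 = 37
i=2: S_2 = 17 + 20*2 = 57
i=3: S_3 = 17 + 20*3 = 77
The first 4 terms are: [17, 37, 57, 77]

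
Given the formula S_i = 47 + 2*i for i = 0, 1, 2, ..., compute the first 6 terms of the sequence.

This is an arithmetic sequence.
i=0: S_0 = 47 + 2*0 = 47
i=1: S_1 = 47 + 2*1 = 49
i=2: S_2 = 47 + 2*2 = 51
i=3: S_3 = 47 + 2*3 = 53
i=4: S_4 = 47 + 2*4 = 55
i=5: S_5 = 47 + 2*5 = 57
The first 6 terms are: [47, 49, 51, 53, 55, 57]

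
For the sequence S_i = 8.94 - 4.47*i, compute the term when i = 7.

S_7 = 8.94 + -4.47*7 = 8.94 + -31.29 = -22.35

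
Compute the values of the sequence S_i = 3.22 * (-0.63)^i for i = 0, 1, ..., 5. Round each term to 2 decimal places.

This is a geometric sequence.
i=0: S_0 = 3.22 * (-0.63)^0 = 3.22
i=1: S_1 = 3.22 * (-0.63)^1 ≈ -2.03
i=2: S_2 = 3.22 * (-0.63)^2 ≈ 1.28
i=3: S_3 = 3.22 * (-0.63)^3 ≈ -0.81
i=4: S_4 = 3.22 * (-0.63)^4 ≈ 0.51
i=5: S_5 = 3.22 * (-0.63)^5 ≈ -0.32
The first 6 terms are: [3.22, -2.03, 1.28, -0.81, 0.51, -0.32]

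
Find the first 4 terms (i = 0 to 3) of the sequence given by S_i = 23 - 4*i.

This is an arithmetic sequence.
i=0: S_0 = 23 + -4*0 = 23
i=1: S_1 = 23 + -4*1 = 19
i=2: S_2 = 23 + -4*2 = 15
i=3: S_3 = 23 + -4*3 = 11
The first 4 terms are: [23, 19, 15, 11]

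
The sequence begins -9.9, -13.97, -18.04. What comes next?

Differences: -13.97 - -9.9 = -4.07
This is an arithmetic sequence with common difference d = -4.07.
Next term = -18.04 + -4.07 = -22.11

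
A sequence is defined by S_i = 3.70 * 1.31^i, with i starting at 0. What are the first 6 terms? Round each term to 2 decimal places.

This is a geometric sequence.
i=0: S_0 = 3.7 * 1.31^0 = 3.7
i=1: S_1 = 3.7 * 1.31^1 ≈ 4.85
i=2: S_2 = 3.7 * 1.31^2 ≈ 6.35
i=3: S_3 = 3.7 * 1.31^3 ≈ 8.32
i=4: S_4 = 3.7 * 1.31^4 ≈ 10.9
i=5: S_5 = 3.7 * 1.31^5 ≈ 14.27
The first 6 terms are: [3.7, 4.85, 6.35, 8.32, 10.9, 14.27]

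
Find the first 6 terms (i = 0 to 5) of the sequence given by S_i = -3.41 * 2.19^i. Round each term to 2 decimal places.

This is a geometric sequence.
i=0: S_0 = -3.41 * 2.19^0 = -3.41
i=1: S_1 = -3.41 * 2.19^1 ≈ -7.47
i=2: S_2 = -3.41 * 2.19^2 ≈ -16.35
i=3: S_3 = -3.41 * 2.19^3 ≈ -35.82
i=4: S_4 = -3.41 * 2.19^4 ≈ -78.44
i=5: S_5 = -3.41 * 2.19^5 ≈ -171.78
The first 6 terms are: [-3.41, -7.47, -16.35, -35.82, -78.44, -171.78]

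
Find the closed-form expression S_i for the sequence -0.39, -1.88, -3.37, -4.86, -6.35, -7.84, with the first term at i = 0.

Check differences: -1.88 - -0.39 = -1.49
-3.37 - -1.88 = -1.49
Common difference d = -1.49.
First term a = -0.39.
Formula: S_i = -0.39 - 1.49*i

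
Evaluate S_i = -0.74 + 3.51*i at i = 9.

S_9 = -0.74 + 3.51*9 = -0.74 + 31.59 = 30.85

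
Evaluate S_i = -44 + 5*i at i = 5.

S_5 = -44 + 5*5 = -44 + 25 = -19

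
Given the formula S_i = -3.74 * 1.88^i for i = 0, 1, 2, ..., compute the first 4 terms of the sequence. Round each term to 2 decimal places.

This is a geometric sequence.
i=0: S_0 = -3.74 * 1.88^0 = -3.74
i=1: S_1 = -3.74 * 1.88^1 ≈ -7.03
i=2: S_2 = -3.74 * 1.88^2 ≈ -13.22
i=3: S_3 = -3.74 * 1.88^3 ≈ -24.85
The first 4 terms are: [-3.74, -7.03, -13.22, -24.85]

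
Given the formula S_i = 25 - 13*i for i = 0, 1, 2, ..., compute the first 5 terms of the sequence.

This is an arithmetic sequence.
i=0: S_0 = 25 + -13*0 = 25
i=1: S_1 = 25 + -13*1 = 12
i=2: S_2 = 25 + -13*2 = -1
i=3: S_3 = 25 + -13*3 = -14
i=4: S_4 = 25 + -13*4 = -27
The first 5 terms are: [25, 12, -1, -14, -27]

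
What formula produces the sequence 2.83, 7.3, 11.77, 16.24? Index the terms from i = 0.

Check differences: 7.3 - 2.83 = 4.47
11.77 - 7.3 = 4.47
Common difference d = 4.47.
First term a = 2.83.
Formula: S_i = 2.83 + 4.47*i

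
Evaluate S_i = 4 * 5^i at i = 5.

S_5 = 4 * 5^5 = 4 * 3125 = 12500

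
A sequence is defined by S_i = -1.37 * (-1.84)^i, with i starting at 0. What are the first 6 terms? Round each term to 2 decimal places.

This is a geometric sequence.
i=0: S_0 = -1.37 * (-1.84)^0 = -1.37
i=1: S_1 = -1.37 * (-1.84)^1 ≈ 2.52
i=2: S_2 = -1.37 * (-1.84)^2 ≈ -4.64
i=3: S_3 = -1.37 * (-1.84)^3 ≈ 8.53
i=4: S_4 = -1.37 * (-1.84)^4 ≈ -15.7
i=5: S_5 = -1.37 * (-1.84)^5 ≈ 28.89
The first 6 terms are: [-1.37, 2.52, -4.64, 8.53, -15.7, 28.89]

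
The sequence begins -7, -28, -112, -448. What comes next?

Ratios: -28 / -7 = 4.0
This is a geometric sequence with common ratio r = 4.
Next term = -448 * 4 = -1792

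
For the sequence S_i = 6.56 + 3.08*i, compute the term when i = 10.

S_10 = 6.56 + 3.08*10 = 6.56 + 30.8 = 37.36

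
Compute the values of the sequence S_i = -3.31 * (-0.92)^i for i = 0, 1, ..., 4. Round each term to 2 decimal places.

This is a geometric sequence.
i=0: S_0 = -3.31 * (-0.92)^0 = -3.31
i=1: S_1 = -3.31 * (-0.92)^1 ≈ 3.05
i=2: S_2 = -3.31 * (-0.92)^2 ≈ -2.8
i=3: S_3 = -3.31 * (-0.92)^3 ≈ 2.58
i=4: S_4 = -3.31 * (-0.92)^4 ≈ -2.37
The first 5 terms are: [-3.31, 3.05, -2.8, 2.58, -2.37]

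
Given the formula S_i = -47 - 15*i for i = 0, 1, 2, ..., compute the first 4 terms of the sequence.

This is an arithmetic sequence.
i=0: S_0 = -47 + -15*0 = -47
i=1: S_1 = -47 + -15*1 = -62
i=2: S_2 = -47 + -15*2 = -77
i=3: S_3 = -47 + -15*3 = -92
The first 4 terms are: [-47, -62, -77, -92]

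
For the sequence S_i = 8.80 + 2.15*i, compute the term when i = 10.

S_10 = 8.8 + 2.15*10 = 8.8 + 21.5 = 30.3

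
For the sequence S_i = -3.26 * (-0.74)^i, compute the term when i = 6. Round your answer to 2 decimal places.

S_6 = -3.26 * (-0.74)^6 ≈ -3.26 * 0.1642 ≈ -0.54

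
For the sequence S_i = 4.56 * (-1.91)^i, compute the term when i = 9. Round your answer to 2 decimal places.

S_9 = 4.56 * (-1.91)^9 ≈ 4.56 * -338.2987 ≈ -1542.64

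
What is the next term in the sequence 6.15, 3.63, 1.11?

Differences: 3.63 - 6.15 = -2.52
This is an arithmetic sequence with common difference d = -2.52.
Next term = 1.11 + -2.52 = -1.41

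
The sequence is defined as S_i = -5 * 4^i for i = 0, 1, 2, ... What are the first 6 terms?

This is a geometric sequence.
i=0: S_0 = -5 * 4^0 = -5
i=1: S_1 = -5 * 4^1 = -20
i=2: S_2 = -5 * 4^2 = -80
i=3: S_3 = -5 * 4^3 = -320
i=4: S_4 = -5 * 4^4 = -1280
i=5: S_5 = -5 * 4^5 = -5120
The first 6 terms are: [-5, -20, -80, -320, -1280, -5120]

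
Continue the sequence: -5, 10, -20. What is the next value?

Ratios: 10 / -5 = -2.0
This is a geometric sequence with common ratio r = -2.
Next term = -20 * -2 = 40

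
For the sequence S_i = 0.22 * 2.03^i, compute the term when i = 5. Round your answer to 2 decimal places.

S_5 = 0.22 * 2.03^5 ≈ 0.22 * 34.4731 ≈ 7.58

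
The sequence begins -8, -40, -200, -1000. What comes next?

Ratios: -40 / -8 = 5.0
This is a geometric sequence with common ratio r = 5.
Next term = -1000 * 5 = -5000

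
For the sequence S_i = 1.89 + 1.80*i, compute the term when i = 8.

S_8 = 1.89 + 1.8*8 = 1.89 + 14.4 = 16.29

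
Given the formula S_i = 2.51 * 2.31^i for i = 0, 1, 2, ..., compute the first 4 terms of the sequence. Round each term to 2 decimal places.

This is a geometric sequence.
i=0: S_0 = 2.51 * 2.31^0 = 2.51
i=1: S_1 = 2.51 * 2.31^1 ≈ 5.8
i=2: S_2 = 2.51 * 2.31^2 ≈ 13.39
i=3: S_3 = 2.51 * 2.31^3 ≈ 30.94
The first 4 terms are: [2.51, 5.8, 13.39, 30.94]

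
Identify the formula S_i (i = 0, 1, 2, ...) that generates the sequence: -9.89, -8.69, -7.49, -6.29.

Check differences: -8.69 - -9.89 = 1.2
-7.49 - -8.69 = 1.2
Common difference d = 1.2.
First term a = -9.89.
Formula: S_i = -9.89 + 1.20*i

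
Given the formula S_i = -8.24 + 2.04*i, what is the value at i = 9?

S_9 = -8.24 + 2.04*9 = -8.24 + 18.36 = 10.12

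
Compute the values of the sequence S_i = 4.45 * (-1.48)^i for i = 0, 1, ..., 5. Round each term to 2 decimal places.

This is a geometric sequence.
i=0: S_0 = 4.45 * (-1.48)^0 = 4.45
i=1: S_1 = 4.45 * (-1.48)^1 ≈ -6.59
i=2: S_2 = 4.45 * (-1.48)^2 ≈ 9.75
i=3: S_3 = 4.45 * (-1.48)^3 ≈ -14.43
i=4: S_4 = 4.45 * (-1.48)^4 ≈ 21.35
i=5: S_5 = 4.45 * (-1.48)^5 ≈ -31.6
The first 6 terms are: [4.45, -6.59, 9.75, -14.43, 21.35, -31.6]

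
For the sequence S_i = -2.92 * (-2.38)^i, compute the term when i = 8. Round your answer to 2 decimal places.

S_8 = -2.92 * (-2.38)^8 ≈ -2.92 * 1029.4746 ≈ -3006.07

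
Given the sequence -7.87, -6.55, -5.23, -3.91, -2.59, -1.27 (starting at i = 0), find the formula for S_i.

Check differences: -6.55 - -7.87 = 1.32
-5.23 - -6.55 = 1.32
Common difference d = 1.32.
First term a = -7.87.
Formula: S_i = -7.87 + 1.32*i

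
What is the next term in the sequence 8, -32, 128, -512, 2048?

Ratios: -32 / 8 = -4.0
This is a geometric sequence with common ratio r = -4.
Next term = 2048 * -4 = -8192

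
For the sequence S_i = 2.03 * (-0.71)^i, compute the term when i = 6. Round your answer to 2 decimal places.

S_6 = 2.03 * (-0.71)^6 ≈ 2.03 * 0.1281 ≈ 0.26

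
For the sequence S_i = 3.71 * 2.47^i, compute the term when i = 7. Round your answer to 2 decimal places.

S_7 = 3.71 * 2.47^7 ≈ 3.71 * 560.8913 ≈ 2080.91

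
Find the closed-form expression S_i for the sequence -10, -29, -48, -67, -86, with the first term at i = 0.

Check differences: -29 - -10 = -19
-48 - -29 = -19
Common difference d = -19.
First term a = -10.
Formula: S_i = -10 - 19*i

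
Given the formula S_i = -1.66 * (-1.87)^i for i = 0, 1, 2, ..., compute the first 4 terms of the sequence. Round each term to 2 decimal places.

This is a geometric sequence.
i=0: S_0 = -1.66 * (-1.87)^0 = -1.66
i=1: S_1 = -1.66 * (-1.87)^1 ≈ 3.1
i=2: S_2 = -1.66 * (-1.87)^2 ≈ -5.8
i=3: S_3 = -1.66 * (-1.87)^3 ≈ 10.86
The first 4 terms are: [-1.66, 3.1, -5.8, 10.86]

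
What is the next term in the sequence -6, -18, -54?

Ratios: -18 / -6 = 3.0
This is a geometric sequence with common ratio r = 3.
Next term = -54 * 3 = -162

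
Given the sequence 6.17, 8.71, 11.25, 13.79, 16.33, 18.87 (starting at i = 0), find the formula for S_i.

Check differences: 8.71 - 6.17 = 2.54
11.25 - 8.71 = 2.54
Common difference d = 2.54.
First term a = 6.17.
Formula: S_i = 6.17 + 2.54*i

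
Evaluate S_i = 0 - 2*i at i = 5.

S_5 = 0 + -2*5 = 0 + -10 = -10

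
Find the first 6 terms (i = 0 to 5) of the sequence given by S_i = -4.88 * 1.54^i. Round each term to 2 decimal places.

This is a geometric sequence.
i=0: S_0 = -4.88 * 1.54^0 = -4.88
i=1: S_1 = -4.88 * 1.54^1 ≈ -7.52
i=2: S_2 = -4.88 * 1.54^2 ≈ -11.57
i=3: S_3 = -4.88 * 1.54^3 ≈ -17.82
i=4: S_4 = -4.88 * 1.54^4 ≈ -27.45
i=5: S_5 = -4.88 * 1.54^5 ≈ -42.27
The first 6 terms are: [-4.88, -7.52, -11.57, -17.82, -27.45, -42.27]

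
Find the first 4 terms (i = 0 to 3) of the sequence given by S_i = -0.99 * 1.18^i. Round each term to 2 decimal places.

This is a geometric sequence.
i=0: S_0 = -0.99 * 1.18^0 = -0.99
i=1: S_1 = -0.99 * 1.18^1 ≈ -1.17
i=2: S_2 = -0.99 * 1.18^2 ≈ -1.38
i=3: S_3 = -0.99 * 1.18^3 ≈ -1.63
The first 4 terms are: [-0.99, -1.17, -1.38, -1.63]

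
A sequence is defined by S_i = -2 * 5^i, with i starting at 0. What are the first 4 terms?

This is a geometric sequence.
i=0: S_0 = -2 * 5^0 = -2
i=1: S_1 = -2 * 5^1 = -10
i=2: S_2 = -2 * 5^2 = -50
i=3: S_3 = -2 * 5^3 = -250
The first 4 terms are: [-2, -10, -50, -250]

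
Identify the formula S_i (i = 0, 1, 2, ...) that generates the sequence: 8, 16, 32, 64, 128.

Check ratios: 16 / 8 = 2.0
Common ratio r = 2.
First term a = 8.
Formula: S_i = 8 * 2^i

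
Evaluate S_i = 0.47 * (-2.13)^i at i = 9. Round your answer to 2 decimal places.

S_9 = 0.47 * (-2.13)^9 ≈ 0.47 * -902.436 ≈ -424.14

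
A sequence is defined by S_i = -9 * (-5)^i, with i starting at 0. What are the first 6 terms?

This is a geometric sequence.
i=0: S_0 = -9 * (-5)^0 = -9
i=1: S_1 = -9 * (-5)^1 = 45
i=2: S_2 = -9 * (-5)^2 = -225
i=3: S_3 = -9 * (-5)^3 = 1125
i=4: S_4 = -9 * (-5)^4 = -5625
i=5: S_5 = -9 * (-5)^5 = 28125
The first 6 terms are: [-9, 45, -225, 1125, -5625, 28125]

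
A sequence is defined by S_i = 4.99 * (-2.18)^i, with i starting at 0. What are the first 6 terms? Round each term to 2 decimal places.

This is a geometric sequence.
i=0: S_0 = 4.99 * (-2.18)^0 = 4.99
i=1: S_1 = 4.99 * (-2.18)^1 ≈ -10.88
i=2: S_2 = 4.99 * (-2.18)^2 ≈ 23.71
i=3: S_3 = 4.99 * (-2.18)^3 ≈ -51.7
i=4: S_4 = 4.99 * (-2.18)^4 ≈ 112.7
i=5: S_5 = 4.99 * (-2.18)^5 ≈ -245.69
The first 6 terms are: [4.99, -10.88, 23.71, -51.7, 112.7, -245.69]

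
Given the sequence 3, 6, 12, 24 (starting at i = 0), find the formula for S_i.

Check ratios: 6 / 3 = 2.0
Common ratio r = 2.
First term a = 3.
Formula: S_i = 3 * 2^i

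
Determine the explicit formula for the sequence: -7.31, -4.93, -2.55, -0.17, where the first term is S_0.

Check differences: -4.93 - -7.31 = 2.38
-2.55 - -4.93 = 2.38
Common difference d = 2.38.
First term a = -7.31.
Formula: S_i = -7.31 + 2.38*i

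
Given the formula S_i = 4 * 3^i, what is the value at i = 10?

S_10 = 4 * 3^10 = 4 * 59049 = 236196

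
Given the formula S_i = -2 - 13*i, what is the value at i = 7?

S_7 = -2 + -13*7 = -2 + -91 = -93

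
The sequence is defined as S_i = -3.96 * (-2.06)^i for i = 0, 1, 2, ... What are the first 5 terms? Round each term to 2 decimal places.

This is a geometric sequence.
i=0: S_0 = -3.96 * (-2.06)^0 = -3.96
i=1: S_1 = -3.96 * (-2.06)^1 ≈ 8.16
i=2: S_2 = -3.96 * (-2.06)^2 ≈ -16.8
i=3: S_3 = -3.96 * (-2.06)^3 ≈ 34.62
i=4: S_4 = -3.96 * (-2.06)^4 ≈ -71.31
The first 5 terms are: [-3.96, 8.16, -16.8, 34.62, -71.31]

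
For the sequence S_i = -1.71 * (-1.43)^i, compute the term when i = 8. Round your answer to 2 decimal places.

S_8 = -1.71 * (-1.43)^8 ≈ -1.71 * 17.4859 ≈ -29.9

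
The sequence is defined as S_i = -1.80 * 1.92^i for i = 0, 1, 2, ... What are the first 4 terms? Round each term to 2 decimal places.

This is a geometric sequence.
i=0: S_0 = -1.8 * 1.92^0 = -1.8
i=1: S_1 = -1.8 * 1.92^1 ≈ -3.46
i=2: S_2 = -1.8 * 1.92^2 ≈ -6.64
i=3: S_3 = -1.8 * 1.92^3 ≈ -12.74
The first 4 terms are: [-1.8, -3.46, -6.64, -12.74]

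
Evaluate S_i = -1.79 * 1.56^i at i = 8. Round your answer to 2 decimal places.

S_8 = -1.79 * 1.56^8 ≈ -1.79 * 35.0749 ≈ -62.78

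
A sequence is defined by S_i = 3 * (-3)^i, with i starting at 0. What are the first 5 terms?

This is a geometric sequence.
i=0: S_0 = 3 * (-3)^0 = 3
i=1: S_1 = 3 * (-3)^1 = -9
i=2: S_2 = 3 * (-3)^2 = 27
i=3: S_3 = 3 * (-3)^3 = -81
i=4: S_4 = 3 * (-3)^4 = 243
The first 5 terms are: [3, -9, 27, -81, 243]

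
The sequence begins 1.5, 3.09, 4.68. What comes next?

Differences: 3.09 - 1.5 = 1.59
This is an arithmetic sequence with common difference d = 1.59.
Next term = 4.68 + 1.59 = 6.27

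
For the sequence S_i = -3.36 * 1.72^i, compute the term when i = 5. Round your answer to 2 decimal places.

S_5 = -3.36 * 1.72^5 ≈ -3.36 * 15.0537 ≈ -50.58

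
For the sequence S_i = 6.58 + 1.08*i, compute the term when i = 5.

S_5 = 6.58 + 1.08*5 = 6.58 + 5.4 = 11.98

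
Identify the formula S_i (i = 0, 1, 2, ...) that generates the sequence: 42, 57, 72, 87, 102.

Check differences: 57 - 42 = 15
72 - 57 = 15
Common difference d = 15.
First term a = 42.
Formula: S_i = 42 + 15*i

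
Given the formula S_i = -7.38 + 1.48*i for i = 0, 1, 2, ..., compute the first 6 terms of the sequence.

This is an arithmetic sequence.
i=0: S_0 = -7.38 + 1.48*0 = -7.38
i=1: S_1 = -7.38 + 1.48*1 = -5.9
i=2: S_2 = -7.38 + 1.48*2 = -4.42
i=3: S_3 = -7.38 + 1.48*3 = -2.94
i=4: S_4 = -7.38 + 1.48*4 = -1.46
i=5: S_5 = -7.38 + 1.48*5 = 0.02
The first 6 terms are: [-7.38, -5.9, -4.42, -2.94, -1.46, 0.02]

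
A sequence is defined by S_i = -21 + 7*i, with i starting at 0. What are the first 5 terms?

This is an arithmetic sequence.
i=0: S_0 = -21 + 7*0 = -21
i=1: S_1 = -21 + 7*1 = -14
i=2: S_2 = -21 + 7*2 = -7
i=3: S_3 = -21 + 7*3 = 0
i=4: S_4 = -21 + 7*4 = 7
The first 5 terms are: [-21, -14, -7, 0, 7]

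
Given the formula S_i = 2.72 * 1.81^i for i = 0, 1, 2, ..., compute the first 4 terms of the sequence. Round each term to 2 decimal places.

This is a geometric sequence.
i=0: S_0 = 2.72 * 1.81^0 = 2.72
i=1: S_1 = 2.72 * 1.81^1 ≈ 4.92
i=2: S_2 = 2.72 * 1.81^2 ≈ 8.91
i=3: S_3 = 2.72 * 1.81^3 ≈ 16.13
The first 4 terms are: [2.72, 4.92, 8.91, 16.13]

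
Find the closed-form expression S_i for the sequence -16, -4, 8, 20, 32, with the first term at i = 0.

Check differences: -4 - -16 = 12
8 - -4 = 12
Common difference d = 12.
First term a = -16.
Formula: S_i = -16 + 12*i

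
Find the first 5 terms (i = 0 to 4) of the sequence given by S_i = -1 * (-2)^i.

This is a geometric sequence.
i=0: S_0 = -1 * (-2)^0 = -1
i=1: S_1 = -1 * (-2)^1 = 2
i=2: S_2 = -1 * (-2)^2 = -4
i=3: S_3 = -1 * (-2)^3 = 8
i=4: S_4 = -1 * (-2)^4 = -16
The first 5 terms are: [-1, 2, -4, 8, -16]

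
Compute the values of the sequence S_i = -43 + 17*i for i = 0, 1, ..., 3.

This is an arithmetic sequence.
i=0: S_0 = -43 + 17*0 = -43
i=1: S_1 = -43 + 17*1 = -26
i=2: S_2 = -43 + 17*2 = -9
i=3: S_3 = -43 + 17*3 = 8
The first 4 terms are: [-43, -26, -9, 8]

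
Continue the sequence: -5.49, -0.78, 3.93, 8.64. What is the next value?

Differences: -0.78 - -5.49 = 4.71
This is an arithmetic sequence with common difference d = 4.71.
Next term = 8.64 + 4.71 = 13.35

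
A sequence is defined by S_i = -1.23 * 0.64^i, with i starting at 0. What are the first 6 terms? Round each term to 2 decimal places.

This is a geometric sequence.
i=0: S_0 = -1.23 * 0.64^0 = -1.23
i=1: S_1 = -1.23 * 0.64^1 ≈ -0.79
i=2: S_2 = -1.23 * 0.64^2 ≈ -0.5
i=3: S_3 = -1.23 * 0.64^3 ≈ -0.32
i=4: S_4 = -1.23 * 0.64^4 ≈ -0.21
i=5: S_5 = -1.23 * 0.64^5 ≈ -0.13
The first 6 terms are: [-1.23, -0.79, -0.5, -0.32, -0.21, -0.13]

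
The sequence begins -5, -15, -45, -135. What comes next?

Ratios: -15 / -5 = 3.0
This is a geometric sequence with common ratio r = 3.
Next term = -135 * 3 = -405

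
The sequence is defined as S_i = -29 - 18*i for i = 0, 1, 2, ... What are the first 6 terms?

This is an arithmetic sequence.
i=0: S_0 = -29 + -18*0 = -29
i=1: S_1 = -29 + -18*1 = -47
i=2: S_2 = -29 + -18*2 = -65
i=3: S_3 = -29 + -18*3 = -83
i=4: S_4 = -29 + -18*4 = -101
i=5: S_5 = -29 + -18*5 = -119
The first 6 terms are: [-29, -47, -65, -83, -101, -119]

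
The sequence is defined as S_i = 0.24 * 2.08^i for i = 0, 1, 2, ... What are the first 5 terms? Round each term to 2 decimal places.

This is a geometric sequence.
i=0: S_0 = 0.24 * 2.08^0 = 0.24
i=1: S_1 = 0.24 * 2.08^1 ≈ 0.5
i=2: S_2 = 0.24 * 2.08^2 ≈ 1.04
i=3: S_3 = 0.24 * 2.08^3 ≈ 2.16
i=4: S_4 = 0.24 * 2.08^4 ≈ 4.49
The first 5 terms are: [0.24, 0.5, 1.04, 2.16, 4.49]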